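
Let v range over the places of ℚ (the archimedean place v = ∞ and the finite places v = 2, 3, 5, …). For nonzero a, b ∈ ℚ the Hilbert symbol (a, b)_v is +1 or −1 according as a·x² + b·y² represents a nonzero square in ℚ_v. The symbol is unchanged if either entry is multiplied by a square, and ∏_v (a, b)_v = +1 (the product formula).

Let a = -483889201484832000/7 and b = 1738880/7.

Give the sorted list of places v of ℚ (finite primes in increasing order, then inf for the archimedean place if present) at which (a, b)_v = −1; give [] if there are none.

(a, b) ≡ (-7315, 190190) mod (ℚ^×)²; places V = {2, 3, 5, 7, 11, 13, 19, ∞}.
(a,b)_7: α=-1, u≡3; β=-1, v≡3 (mod 7); (3|7)=-1, (3|7)=-1; sign (−1)^1·-1^-1·-1^-1 = -1.
(a,b)_5: α=3, u≡2; β=1, v≡3 (mod 5); (2|5)=-1, (3|5)=-1; sign (−1)^0·-1^1·-1^3 = +1.
(a,b)_3: α=4, u≡2; β=0, v≡2 (mod 3); (2|3)=-1, (2|3)=-1; sign (−1)^0·-1^0·-1^4 = +1.
(a,b)_19: α=3, u≡2; β=1, v≡5 (mod 19); (2|19)=-1, (5|19)=+1; sign (−1)^1·-1^1·+1^3 = +1.
(a,b)_∞: sgn(-7315)=−, sgn(190190)=+, so +1.
(a,b)_2: α=8, β=7; u≡5, v≡7 (mod 8); ε(u)ε(v)=0·1, αω(v)=8·0, βω(u)=7·1; sum ≡ 1  ⇒  -1.
(a,b)_13: α=2, u≡1; β=1, v≡6 (mod 13); (1|13)=+1, (6|13)=-1; sign (−1)^0·+1^1·-1^2 = +1.
(a,b)_11: α=5, u≡2; β=1, v≡3 (mod 11); (2|11)=-1, (3|11)=+1; sign (−1)^1·-1^1·+1^5 = +1.
|Ram(-7315, 190190)| = 2, even; anisotropic at {2, 7}.

[2, 7]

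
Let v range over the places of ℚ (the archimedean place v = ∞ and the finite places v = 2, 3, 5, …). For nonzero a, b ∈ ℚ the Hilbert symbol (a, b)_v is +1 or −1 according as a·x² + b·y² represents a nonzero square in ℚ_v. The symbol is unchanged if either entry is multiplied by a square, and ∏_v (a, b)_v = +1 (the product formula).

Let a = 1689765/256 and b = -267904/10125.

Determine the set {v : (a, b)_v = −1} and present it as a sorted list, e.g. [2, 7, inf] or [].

(a, b) ≡ (285, -20930) mod (ℚ^×)²; places V = {2, 3, 5, 7, 11, 13, 19, 23, ∞}.
(a,b)_5: α=1, u≡3; β=-3, v≡1 (mod 5); (3|5)=-1, (1|5)=+1; sign (−1)^0·-1^-3·+1^1 = -1.
(a,b)_13: α=0, u≡10; β=1, v≡8 (mod 13); (10|13)=+1, (8|13)=-1; sign (−1)^0·+1^1·-1^0 = +1.
(a,b)_7: α=2, u≡6; β=1, v≡6 (mod 7); (6|7)=-1, (6|7)=-1; sign (−1)^0·-1^1·-1^2 = -1.
(a,b)_23: α=0, u≡8; β=1, v≡21 (mod 23); (8|23)=+1, (21|23)=-1; sign (−1)^0·+1^1·-1^0 = +1.
(a,b)_19: α=1, u≡8; β=0, v≡2 (mod 19); (8|19)=-1, (2|19)=-1; sign (−1)^0·-1^0·-1^1 = -1.
(a,b)_∞: sgn(285)=+, sgn(-20930)=−, so +1.
(a,b)_11: α=2, u≡2; β=0, v≡9 (mod 11); (2|11)=-1, (9|11)=+1; sign (−1)^0·-1^0·+1^2 = +1.
(a,b)_2: α=-8, β=7; u≡5, v≡7 (mod 8); ε(u)ε(v)=0·1, αω(v)=-8·0, βω(u)=7·1; sum ≡ 1  ⇒  -1.
(a,b)_3: α=1, u≡2; β=-4, v≡1 (mod 3); (2|3)=-1, (1|3)=+1; sign (−1)^0·-1^-4·+1^1 = +1.
Ram(285, -20930) = {2, 5, 7, 19}; no ℚ_2-point on the conic.

[2, 5, 7, 19]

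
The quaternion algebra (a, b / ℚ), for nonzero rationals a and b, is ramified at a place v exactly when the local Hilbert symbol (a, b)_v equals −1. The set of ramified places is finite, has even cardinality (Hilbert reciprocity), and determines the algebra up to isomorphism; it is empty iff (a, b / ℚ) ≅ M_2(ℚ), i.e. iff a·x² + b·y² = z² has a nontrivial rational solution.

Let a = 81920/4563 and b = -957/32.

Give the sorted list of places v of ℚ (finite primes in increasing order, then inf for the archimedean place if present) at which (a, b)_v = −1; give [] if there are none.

[2, 29]

Mod squares: a ≡ 15, b ≡ -1914. Check v ∈ {∞, 2, 3, 5, 11, 13, 29}.
v=∞: 15 > 0 and -1914 < 0  ⇒  (a,b)_∞ = +1.
v=13: a=13^-2·(≡7), b=13^0·(≡3) mod 13; (7|13)=-1, (3|13)=+1; (−1)^{-2·0·6}·(-1)^0·(+1)^-2 = +1.
v=2: v_2(a)=14, v_2(b)=-5; units ≡ 7, 3 (mod 8); ε·ε+αω+βω = 1·1+14·1+-5·0 ≡ 1  ⇒  (a,b)_2 = -1.
v=3: a=3^-3·(≡2), b=3^1·(≡1) mod 3; (2|3)=-1, (1|3)=+1; (−1)^{-3·1·1}·(-1)^1·(+1)^-3 = +1.
v=11: a=11^0·(≡4), b=11^1·(≡10) mod 11; (4|11)=+1, (10|11)=-1; (−1)^{0·1·5}·(+1)^1·(-1)^0 = +1.
v=29: a=29^0·(≡14), b=29^1·(≡18) mod 29; (14|29)=-1, (18|29)=-1; (−1)^{0·1·14}·(-1)^1·(-1)^0 = -1.
v=5: a=5^1·(≡3), b=5^0·(≡4) mod 5; (3|5)=-1, (4|5)=+1; (−1)^{1·0·2}·(-1)^0·(+1)^1 = +1.
(15, -1914 / ℚ) ramifies at {2, 29}: a division algebra.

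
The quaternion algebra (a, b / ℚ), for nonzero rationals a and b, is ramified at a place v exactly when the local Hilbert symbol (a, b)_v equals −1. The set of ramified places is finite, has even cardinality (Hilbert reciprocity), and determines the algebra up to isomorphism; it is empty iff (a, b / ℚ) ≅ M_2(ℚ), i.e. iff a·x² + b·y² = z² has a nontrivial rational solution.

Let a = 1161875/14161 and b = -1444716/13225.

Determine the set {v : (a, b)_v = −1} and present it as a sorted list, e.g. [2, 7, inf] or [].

Mod squares: a ≡ 11, b ≡ -91. Check v ∈ {∞, 2, 3, 5, 7, 11, 13, 17, 23}.
v=2: v_2(a)=0, v_2(b)=2; units ≡ 3, 5 (mod 8); ε·ε+αω+βω = 1·0+0·1+2·1 ≡ 0  ⇒  (a,b)_2 = +1.
v=11: a=11^1·(≡9), b=11^0·(≡8) mod 11; (9|11)=+1, (8|11)=-1; (−1)^{1·0·5}·(+1)^0·(-1)^1 = -1.
v=17: a=17^-2·(≡12), b=17^0·(≡5) mod 17; (12|17)=-1, (5|17)=-1; (−1)^{-2·0·8}·(-1)^0·(-1)^-2 = +1.
v=23: a=23^0·(≡22), b=23^-2·(≡3) mod 23; (22|23)=-1, (3|23)=+1; (−1)^{0·-2·11}·(-1)^-2·(+1)^0 = +1.
v=5: a=5^4·(≡4), b=5^-2·(≡1) mod 5; (4|5)=+1, (1|5)=+1; (−1)^{4·-2·2}·(+1)^-2·(+1)^4 = +1.
v=13: a=13^2·(≡6), b=13^1·(≡11) mod 13; (6|13)=-1, (11|13)=-1; (−1)^{2·1·6}·(-1)^1·(-1)^2 = -1.
v=3: a=3^0·(≡2), b=3^4·(≡2) mod 3; (2|3)=-1, (2|3)=-1; (−1)^{0·4·1}·(-1)^4·(-1)^0 = +1.
v=∞: 11 > 0 and -91 < 0  ⇒  (a,b)_∞ = +1.
v=7: a=7^-2·(≡4), b=7^3·(≡1) mod 7; (4|7)=+1, (1|7)=+1; (−1)^{-2·3·3}·(+1)^3·(+1)^-2 = +1.
(11, -91 / ℚ) ramifies at {11, 13}: a division algebra.

[11, 13]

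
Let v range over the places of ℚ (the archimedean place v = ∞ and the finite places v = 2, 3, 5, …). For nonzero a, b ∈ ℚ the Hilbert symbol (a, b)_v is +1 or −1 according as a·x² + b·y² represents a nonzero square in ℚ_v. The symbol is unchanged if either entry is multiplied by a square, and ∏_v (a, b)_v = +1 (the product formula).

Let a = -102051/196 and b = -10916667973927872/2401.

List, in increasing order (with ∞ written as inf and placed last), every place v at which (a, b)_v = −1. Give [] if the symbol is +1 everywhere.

Mod squares: a ≡ -11339, b ≡ -147407. Check v ∈ {∞, 2, 3, 7, 13, 17, 23, 29}.
v=29: a=29^1·(≡18), b=29^3·(≡18) mod 29; (18|29)=-1, (18|29)=-1; (−1)^{1·3·14}·(-1)^3·(-1)^1 = +1.
v=23: a=23^1·(≡4), b=23^3·(≡2) mod 23; (4|23)=+1, (2|23)=+1; (−1)^{1·3·11}·(+1)^3·(+1)^1 = -1.
v=∞: -11339 < 0 and -147407 < 0  ⇒  (a,b)_∞ = -1.
v=2: v_2(a)=-2, v_2(b)=6; units ≡ 5, 1 (mod 8); ε·ε+αω+βω = 0·0+-2·0+6·1 ≡ 0  ⇒  (a,b)_2 = +1.
v=13: a=13^0·(≡12), b=13^1·(≡1) mod 13; (12|13)=+1, (1|13)=+1; (−1)^{0·1·6}·(+1)^1·(+1)^0 = +1.
v=7: a=7^-2·(≡4), b=7^-4·(≡5) mod 7; (4|7)=+1, (5|7)=-1; (−1)^{-2·-4·3}·(+1)^-4·(-1)^-2 = +1.
v=3: a=3^2·(≡1), b=3^2·(≡1) mod 3; (1|3)=+1, (1|3)=+1; (−1)^{2·2·1}·(+1)^2·(+1)^2 = +1.
v=17: a=17^1·(≡13), b=17^3·(≡8) mod 17; (13|17)=+1, (8|17)=+1; (−1)^{1·3·8}·(+1)^3·(+1)^1 = +1.
Ram(-11339, -147407) = {23, ∞}; no ℚ_23-point on the conic.

[23, inf]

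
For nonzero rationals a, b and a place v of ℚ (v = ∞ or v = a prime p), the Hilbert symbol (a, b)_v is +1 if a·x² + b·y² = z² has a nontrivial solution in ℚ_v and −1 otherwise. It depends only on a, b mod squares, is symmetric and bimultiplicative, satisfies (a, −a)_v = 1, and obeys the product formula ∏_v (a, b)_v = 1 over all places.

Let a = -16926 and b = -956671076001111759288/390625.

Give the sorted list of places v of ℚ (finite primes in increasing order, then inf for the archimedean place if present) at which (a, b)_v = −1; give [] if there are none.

(a, b) ≡ (-16926, -2544542) mod (ℚ^×)²; places V = {2, 3, 5, 7, 11, 13, 31, 41, ∞}.
(a,b)_41: α=0, u≡7; β=1, v≡15 (mod 41); (7|41)=-1, (15|41)=-1; sign (−1)^0·-1^1·-1^0 = -1.
(a,b)_13: α=1, u≡11; β=3, v≡6 (mod 13); (11|13)=-1, (6|13)=-1; sign (−1)^0·-1^3·-1^1 = +1.
(a,b)_∞: sgn(-16926)=−, sgn(-2544542)=−, so -1.
(a,b)_5: α=0, u≡4; β=-8, v≡2 (mod 5); (4|5)=+1, (2|5)=-1; sign (−1)^0·+1^-8·-1^0 = +1.
(a,b)_31: α=1, u≡12; β=3, v≡6 (mod 31); (12|31)=-1, (6|31)=-1; sign (−1)^1·-1^3·-1^1 = -1.
(a,b)_2: α=1, β=3; u≡1, v≡1 (mod 8); ε(u)ε(v)=0·0, αω(v)=1·0, βω(u)=3·0; sum ≡ 0  ⇒  +1.
(a,b)_7: α=1, u≡4; β=1, v≡4 (mod 7); (4|7)=+1, (4|7)=+1; sign (−1)^1·+1^1·+1^1 = -1.
(a,b)_3: α=1, u≡1; β=14, v≡1 (mod 3); (1|3)=+1, (1|3)=+1; sign (−1)^0·+1^14·+1^1 = +1.
(a,b)_11: α=0, u≡3; β=3, v≡6 (mod 11); (3|11)=+1, (6|11)=-1; sign (−1)^0·+1^3·-1^0 = +1.
Ram(-16926, -2544542) = {7, 31, 41, ∞}; no ℚ_7-point on the conic.

[7, 31, 41, inf]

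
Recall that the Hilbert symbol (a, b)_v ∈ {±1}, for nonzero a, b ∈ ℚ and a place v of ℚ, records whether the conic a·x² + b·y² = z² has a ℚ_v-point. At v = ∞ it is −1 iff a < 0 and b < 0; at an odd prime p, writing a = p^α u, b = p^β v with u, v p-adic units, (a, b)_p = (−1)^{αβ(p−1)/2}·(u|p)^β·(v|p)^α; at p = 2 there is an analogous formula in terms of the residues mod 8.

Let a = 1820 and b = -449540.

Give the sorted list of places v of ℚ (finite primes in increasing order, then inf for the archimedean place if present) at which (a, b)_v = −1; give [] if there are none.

[2, 5, 13, 19]

(a, b) ≡ (455, -665) mod (ℚ^×)²; places V = {2, 5, 7, 13, 19, ∞}.
(a,b)_∞: sgn(455)=+, sgn(-665)=−, so +1.
(a,b)_2: α=2, β=2; u≡7, v≡7 (mod 8); ε(u)ε(v)=1·1, αω(v)=2·0, βω(u)=2·0; sum ≡ 1  ⇒  -1.
(a,b)_7: α=1, u≡1; β=1, v≡5 (mod 7); (1|7)=+1, (5|7)=-1; sign (−1)^1·+1^1·-1^1 = +1.
(a,b)_5: α=1, u≡4; β=1, v≡2 (mod 5); (4|5)=+1, (2|5)=-1; sign (−1)^0·+1^1·-1^1 = -1.
(a,b)_13: α=1, u≡10; β=2, v≡5 (mod 13); (10|13)=+1, (5|13)=-1; sign (−1)^0·+1^2·-1^1 = -1.
(a,b)_19: α=0, u≡15; β=1, v≡14 (mod 19); (15|19)=-1, (14|19)=-1; sign (−1)^0·-1^1·-1^0 = -1.
Ram(455, -665) = {2, 5, 13, 19}; no ℚ_2-point on the conic.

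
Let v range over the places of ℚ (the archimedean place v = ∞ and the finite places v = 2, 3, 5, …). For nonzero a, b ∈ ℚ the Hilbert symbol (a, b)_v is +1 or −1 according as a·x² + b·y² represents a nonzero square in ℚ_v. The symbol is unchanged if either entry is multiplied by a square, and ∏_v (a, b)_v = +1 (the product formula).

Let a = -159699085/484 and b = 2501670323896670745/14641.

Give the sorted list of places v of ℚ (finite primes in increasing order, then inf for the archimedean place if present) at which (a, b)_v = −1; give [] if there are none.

[5, 7, 13, 19]

Mod squares: a ≡ -19285, b ≡ 250705. Check v ∈ {∞, 2, 3, 5, 7, 11, 13, 19, 29}.
v=11: a=11^-2·(≡1), b=11^-4·(≡5) mod 11; (1|11)=+1, (5|11)=+1; (−1)^{-2·-4·5}·(+1)^-4·(+1)^-2 = +1.
v=7: a=7^3·(≡3), b=7^5·(≡5) mod 7; (3|7)=-1, (5|7)=-1; (−1)^{3·5·3}·(-1)^5·(-1)^3 = -1.
v=2: v_2(a)=-2, v_2(b)=0; units ≡ 3, 1 (mod 8); ε·ε+αω+βω = 1·0+-2·0+0·1 ≡ 0  ⇒  (a,b)_2 = +1.
v=13: a=13^2·(≡6), b=13^3·(≡11) mod 13; (6|13)=-1, (11|13)=-1; (−1)^{2·3·6}·(-1)^3·(-1)^2 = -1.
v=29: a=29^1·(≡19), b=29^3·(≡15) mod 29; (19|29)=-1, (15|29)=-1; (−1)^{1·3·14}·(-1)^3·(-1)^1 = +1.
v=19: a=19^1·(≡9), b=19^3·(≡9) mod 19; (9|19)=+1, (9|19)=+1; (−1)^{1·3·9}·(+1)^3·(+1)^1 = -1.
v=5: a=5^1·(≡2), b=5^1·(≡4) mod 5; (2|5)=-1, (4|5)=+1; (−1)^{1·1·2}·(-1)^1·(+1)^1 = -1.
v=∞: -19285 < 0 and 250705 > 0  ⇒  (a,b)_∞ = +1.
v=3: a=3^0·(≡2), b=3^4·(≡1) mod 3; (2|3)=-1, (1|3)=+1; (−1)^{0·4·1}·(-1)^4·(+1)^0 = +1.
(-19285, 250705 / ℚ) ramifies at {5, 7, 13, 19}: a division algebra.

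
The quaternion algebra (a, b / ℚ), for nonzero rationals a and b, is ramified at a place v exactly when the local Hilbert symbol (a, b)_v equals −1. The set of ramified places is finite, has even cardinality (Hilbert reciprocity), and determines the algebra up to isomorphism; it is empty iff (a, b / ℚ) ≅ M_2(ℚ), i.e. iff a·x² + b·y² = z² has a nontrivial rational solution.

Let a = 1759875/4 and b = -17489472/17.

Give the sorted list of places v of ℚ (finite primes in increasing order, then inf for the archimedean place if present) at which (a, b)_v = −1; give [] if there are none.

[2, 3, 11, 13]

(a, b) ≡ (195, -561) mod (ℚ^×)²; places V = {2, 3, 5, 7, 11, 13, 17, 19, ∞}.
(a,b)_5: α=3, u≡1; β=0, v≡4 (mod 5); (1|5)=+1, (4|5)=+1; sign (−1)^0·+1^0·+1^3 = +1.
(a,b)_17: α=0, u≡13; β=-1, v≡9 (mod 17); (13|17)=+1, (9|17)=+1; sign (−1)^0·+1^-1·+1^0 = +1.
(a,b)_7: α=0, u≡3; β=2, v≡3 (mod 7); (3|7)=-1, (3|7)=-1; sign (−1)^0·-1^2·-1^0 = +1.
(a,b)_11: α=0, u≡10; β=1, v≡9 (mod 11); (10|11)=-1, (9|11)=+1; sign (−1)^0·-1^1·+1^0 = -1.
(a,b)_3: α=1, u≡2; β=1, v≡2 (mod 3); (2|3)=-1, (2|3)=-1; sign (−1)^1·-1^1·-1^1 = -1.
(a,b)_2: α=-2, β=6; u≡3, v≡7 (mod 8); ε(u)ε(v)=1·1, αω(v)=-2·0, βω(u)=6·1; sum ≡ 1  ⇒  -1.
(a,b)_19: α=2, u≡17; β=0, v≡5 (mod 19); (17|19)=+1, (5|19)=+1; sign (−1)^0·+1^0·+1^2 = +1.
(a,b)_∞: sgn(195)=+, sgn(-561)=−, so +1.
(a,b)_13: α=1, u≡8; β=2, v≡11 (mod 13); (8|13)=-1, (11|13)=-1; sign (−1)^0·-1^2·-1^1 = -1.
(195, -561 / ℚ) ramifies at {2, 3, 11, 13}: a division algebra.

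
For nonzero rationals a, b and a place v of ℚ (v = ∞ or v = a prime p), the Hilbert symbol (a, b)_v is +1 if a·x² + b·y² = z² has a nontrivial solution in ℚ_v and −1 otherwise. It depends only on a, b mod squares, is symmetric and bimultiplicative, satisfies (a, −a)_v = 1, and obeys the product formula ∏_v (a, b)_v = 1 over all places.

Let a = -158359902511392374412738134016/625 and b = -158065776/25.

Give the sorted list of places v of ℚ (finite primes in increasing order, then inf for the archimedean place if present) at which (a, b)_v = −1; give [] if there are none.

[13, 19, 31, 37, 41, inf]

Mod squares: a ≡ -2021126406, b ≡ -1097679. Check v ∈ {∞, 2, 3, 5, 7, 11, 13, 19, 29, 31, 37, 41}.
v=3: a=3^7·(≡1), b=3^3·(≡2) mod 3; (1|3)=+1, (2|3)=-1; (−1)^{7·3·1}·(+1)^3·(-1)^7 = +1.
v=5: a=5^-4·(≡4), b=5^-2·(≡4) mod 5; (4|5)=+1, (4|5)=+1; (−1)^{-4·-2·2}·(+1)^-2·(+1)^-4 = +1.
v=29: a=29^3·(≡7), b=29^1·(≡13) mod 29; (7|29)=+1, (13|29)=+1; (−1)^{3·1·14}·(+1)^1·(+1)^3 = +1.
v=41: a=41^1·(≡37), b=41^0·(≡38) mod 41; (37|41)=+1, (38|41)=-1; (−1)^{1·0·20}·(+1)^0·(-1)^1 = -1.
v=∞: -2021126406 < 0 and -1097679 < 0  ⇒  (a,b)_∞ = -1.
v=19: a=19^1·(≡11), b=19^0·(≡2) mod 19; (11|19)=+1, (2|19)=-1; (−1)^{1·0·9}·(+1)^0·(-1)^1 = -1.
v=2: v_2(a)=15, v_2(b)=4; units ≡ 5, 1 (mod 8); ε·ε+αω+βω = 0·0+15·0+4·1 ≡ 0  ⇒  (a,b)_2 = +1.
v=37: a=37^3·(≡20), b=37^1·(≡27) mod 37; (20|37)=-1, (27|37)=+1; (−1)^{3·1·18}·(-1)^1·(+1)^3 = -1.
v=13: a=13^1·(≡11), b=13^0·(≡11) mod 13; (11|13)=-1, (11|13)=-1; (−1)^{1·0·6}·(-1)^0·(-1)^1 = -1.
v=11: a=11^2·(≡9), b=11^1·(≡1) mod 11; (9|11)=+1, (1|11)=+1; (−1)^{2·1·5}·(+1)^1·(+1)^2 = +1.
v=7: a=7^2·(≡1), b=7^0·(≡5) mod 7; (1|7)=+1, (5|7)=-1; (−1)^{2·0·3}·(+1)^0·(-1)^2 = +1.
v=31: a=31^3·(≡6), b=31^1·(≡13) mod 31; (6|31)=-1, (13|31)=-1; (−1)^{3·1·15}·(-1)^1·(-1)^3 = -1.
|Ram(-2021126406, -1097679)| = 6, even; anisotropic at {13, 19, 31, 37, 41, ∞}.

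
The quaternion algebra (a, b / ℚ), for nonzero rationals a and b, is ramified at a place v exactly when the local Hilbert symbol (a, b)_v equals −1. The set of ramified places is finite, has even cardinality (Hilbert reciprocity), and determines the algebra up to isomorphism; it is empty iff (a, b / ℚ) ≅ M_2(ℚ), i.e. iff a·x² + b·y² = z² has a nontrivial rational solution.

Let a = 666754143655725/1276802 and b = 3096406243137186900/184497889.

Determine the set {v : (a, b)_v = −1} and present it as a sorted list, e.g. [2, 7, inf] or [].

[2, 3, 29, 41]

(a, b) ≡ (2378, 153381) mod (ℚ^×)²; places V = {2, 3, 5, 17, 29, 41, 43, 47, ∞}.
(a,b)_2: α=-1, β=2; u≡5, v≡5 (mod 8); ε(u)ε(v)=0·0, αω(v)=-1·1, βω(u)=2·1; sum ≡ 1  ⇒  -1.
(a,b)_∞: sgn(2378)=+, sgn(153381)=+, so +1.
(a,b)_47: α=-2, u≡36; β=-2, v≡35 (mod 47); (36|47)=+1, (35|47)=-1; sign (−1)^0·+1^-2·-1^-2 = +1.
(a,b)_3: α=8, u≡2; β=11, v≡1 (mod 3); (2|3)=-1, (1|3)=+1; sign (−1)^0·-1^11·+1^8 = -1.
(a,b)_41: α=1, u≡35; β=1, v≡16 (mod 41); (35|41)=-1, (16|41)=+1; sign (−1)^0·-1^1·+1^1 = -1.
(a,b)_29: α=1, u≡5; β=1, v≡18 (mod 29); (5|29)=+1, (18|29)=-1; sign (−1)^0·+1^1·-1^1 = -1.
(a,b)_5: α=2, u≡2; β=2, v≡4 (mod 5); (2|5)=-1, (4|5)=+1; sign (−1)^0·-1^2·+1^2 = +1.
(a,b)_17: α=-2, u≡4; β=-4, v≡7 (mod 17); (4|17)=+1, (7|17)=-1; sign (−1)^0·+1^-4·-1^-2 = +1.
(a,b)_43: α=4, u≡14; β=5, v≡6 (mod 43); (14|43)=+1, (6|43)=+1; sign (−1)^0·+1^5·+1^4 = +1.
Ram(2378, 153381) = {2, 3, 29, 41}; no ℚ_2-point on the conic.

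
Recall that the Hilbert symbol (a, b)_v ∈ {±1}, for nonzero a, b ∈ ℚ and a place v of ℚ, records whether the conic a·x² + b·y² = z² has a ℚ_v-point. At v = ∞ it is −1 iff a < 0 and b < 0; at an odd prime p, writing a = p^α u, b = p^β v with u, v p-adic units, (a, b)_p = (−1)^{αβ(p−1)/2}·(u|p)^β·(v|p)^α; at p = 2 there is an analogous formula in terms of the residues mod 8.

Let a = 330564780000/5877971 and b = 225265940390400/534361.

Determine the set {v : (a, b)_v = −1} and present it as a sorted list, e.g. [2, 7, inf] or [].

[2, 11]

Mod squares: a ≡ 858, b ≡ 546. Check v ∈ {∞, 2, 3, 5, 7, 11, 13, 17, 31, 37, 43}.
v=7: a=7^2·(≡2), b=7^3·(≡1) mod 7; (2|7)=+1, (1|7)=+1; (−1)^{2·3·3}·(+1)^3·(+1)^2 = +1.
v=17: a=17^-2·(≡2), b=17^-2·(≡2) mod 17; (2|17)=+1, (2|17)=+1; (−1)^{-2·-2·8}·(+1)^-2·(+1)^-2 = +1.
v=11: a=11^-1·(≡5), b=11^0·(≡10) mod 11; (5|11)=+1, (10|11)=-1; (−1)^{-1·0·5}·(+1)^0·(-1)^-1 = -1.
v=13: a=13^1·(≡12), b=13^1·(≡3) mod 13; (12|13)=+1, (3|13)=+1; (−1)^{1·1·6}·(+1)^1·(+1)^1 = +1.
v=43: a=43^-2·(≡25), b=43^-2·(≡26) mod 43; (25|43)=+1, (26|43)=-1; (−1)^{-2·-2·21}·(+1)^-2·(-1)^-2 = +1.
v=31: a=31^2·(≡30), b=31^2·(≡5) mod 31; (30|31)=-1, (5|31)=+1; (−1)^{2·2·15}·(-1)^2·(+1)^2 = +1.
v=2: v_2(a)=5, v_2(b)=9; units ≡ 5, 1 (mod 8); ε·ε+αω+βω = 0·0+5·0+9·1 ≡ 1  ⇒  (a,b)_2 = -1.
v=∞: 858 > 0 and 546 > 0  ⇒  (a,b)_∞ = +1.
v=3: a=3^3·(≡1), b=3^1·(≡2) mod 3; (1|3)=+1, (2|3)=-1; (−1)^{3·1·1}·(+1)^1·(-1)^3 = +1.
v=5: a=5^4·(≡3), b=5^2·(≡1) mod 5; (3|5)=-1, (1|5)=+1; (−1)^{4·2·2}·(-1)^2·(+1)^4 = +1.
v=37: a=37^0·(≡3), b=37^2·(≡11) mod 37; (3|37)=+1, (11|37)=+1; (−1)^{0·2·18}·(+1)^2·(+1)^0 = +1.
Ram(858, 546) = {2, 11}; no ℚ_2-point on the conic.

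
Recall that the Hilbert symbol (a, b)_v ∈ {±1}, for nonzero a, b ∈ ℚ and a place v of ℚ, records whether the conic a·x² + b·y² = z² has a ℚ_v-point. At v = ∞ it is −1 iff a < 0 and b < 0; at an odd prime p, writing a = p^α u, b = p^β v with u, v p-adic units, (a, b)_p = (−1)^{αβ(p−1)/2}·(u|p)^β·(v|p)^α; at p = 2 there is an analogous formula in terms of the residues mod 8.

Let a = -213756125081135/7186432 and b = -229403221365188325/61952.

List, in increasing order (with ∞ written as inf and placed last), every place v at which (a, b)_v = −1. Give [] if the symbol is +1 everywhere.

[31, inf]

(a, b) ≡ (-116870, -52026) mod (ℚ^×)²; places V = {2, 3, 5, 7, 11, 13, 17, 23, 29, 31, ∞}.
(a,b)_7: α=4, u≡2; β=4, v≡3 (mod 7); (2|7)=+1, (3|7)=-1; sign (−1)^0·+1^4·-1^4 = +1.
(a,b)_23: α=2, u≡18; β=3, v≡15 (mod 23); (18|23)=+1, (15|23)=-1; sign (−1)^0·+1^3·-1^2 = +1.
(a,b)_13: α=1, u≡11; β=1, v≡5 (mod 13); (11|13)=-1, (5|13)=-1; sign (−1)^0·-1^1·-1^1 = +1.
(a,b)_5: α=1, u≡4; β=2, v≡1 (mod 5); (4|5)=+1, (1|5)=+1; sign (−1)^0·+1^2·+1^1 = +1.
(a,b)_11: α=-2, u≡4; β=-2, v≡3 (mod 11); (4|11)=+1, (3|11)=+1; sign (−1)^0·+1^-2·+1^-2 = +1.
(a,b)_31: α=1, u≡13; β=2, v≡15 (mod 31); (13|31)=-1, (15|31)=-1; sign (−1)^0·-1^2·-1^1 = -1.
(a,b)_∞: sgn(-116870)=−, sgn(-52026)=−, so -1.
(a,b)_17: α=4, u≡6; β=2, v≡10 (mod 17); (6|17)=-1, (10|17)=-1; sign (−1)^0·-1^2·-1^4 = +1.
(a,b)_2: α=-11, β=-9; u≡5, v≡3 (mod 8); ε(u)ε(v)=0·1, αω(v)=-11·1, βω(u)=-9·1; sum ≡ 0  ⇒  +1.
(a,b)_29: α=-1, u≡22; β=1, v≡6 (mod 29); (22|29)=+1, (6|29)=+1; sign (−1)^0·+1^1·+1^-1 = +1.
(a,b)_3: α=0, u≡1; β=1, v≡1 (mod 3); (1|3)=+1, (1|3)=+1; sign (−1)^0·+1^1·+1^0 = +1.
|Ram(-116870, -52026)| = 2, even; anisotropic at {31, ∞}.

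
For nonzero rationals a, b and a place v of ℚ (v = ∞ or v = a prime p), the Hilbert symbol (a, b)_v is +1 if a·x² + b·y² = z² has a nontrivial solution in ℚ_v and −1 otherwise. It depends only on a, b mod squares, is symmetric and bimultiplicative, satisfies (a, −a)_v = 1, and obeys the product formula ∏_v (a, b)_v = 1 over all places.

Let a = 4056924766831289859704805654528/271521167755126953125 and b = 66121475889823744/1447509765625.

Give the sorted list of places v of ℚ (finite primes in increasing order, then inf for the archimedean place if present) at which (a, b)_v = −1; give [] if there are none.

[2, 19]

(a, b) ≡ (159315, 559) mod (ℚ^×)²; places V = {2, 3, 5, 7, 11, 13, 19, 29, 43, ∞}.
(a,b)_7: α=-6, u≡4; β=-2, v≡6 (mod 7); (4|7)=+1, (6|7)=-1; sign (−1)^0·+1^-2·-1^-6 = +1.
(a,b)_11: α=-2, u≡10; β=-2, v≡4 (mod 11); (10|11)=-1, (4|11)=+1; sign (−1)^0·-1^-2·+1^-2 = +1.
(a,b)_3: α=1, u≡2; β=0, v≡1 (mod 3); (2|3)=-1, (1|3)=+1; sign (−1)^0·-1^0·+1^1 = +1.
(a,b)_13: α=5, u≡10; β=3, v≡1 (mod 13); (10|13)=+1, (1|13)=+1; sign (−1)^0·+1^3·+1^5 = +1.
(a,b)_43: α=5, u≡29; β=3, v≡31 (mod 43); (29|43)=-1, (31|43)=+1; sign (−1)^1·-1^3·+1^5 = +1.
(a,b)_5: α=-19, u≡2; β=-12, v≡1 (mod 5); (2|5)=-1, (1|5)=+1; sign (−1)^0·-1^-12·+1^-19 = +1.
(a,b)_2: α=32, β=20; u≡3, v≡7 (mod 8); ε(u)ε(v)=1·1, αω(v)=32·0, βω(u)=20·1; sum ≡ 1  ⇒  -1.
(a,b)_19: α=3, u≡1; β=2, v≡10 (mod 19); (1|19)=+1, (10|19)=-1; sign (−1)^0·+1^2·-1^3 = -1.
(a,b)_29: α=2, u≡27; β=0, v≡21 (mod 29); (27|29)=-1, (21|29)=-1; sign (−1)^0·-1^0·-1^2 = +1.
(a,b)_∞: sgn(159315)=+, sgn(559)=+, so +1.
Ram(159315, 559) = {2, 19}; no ℚ_2-point on the conic.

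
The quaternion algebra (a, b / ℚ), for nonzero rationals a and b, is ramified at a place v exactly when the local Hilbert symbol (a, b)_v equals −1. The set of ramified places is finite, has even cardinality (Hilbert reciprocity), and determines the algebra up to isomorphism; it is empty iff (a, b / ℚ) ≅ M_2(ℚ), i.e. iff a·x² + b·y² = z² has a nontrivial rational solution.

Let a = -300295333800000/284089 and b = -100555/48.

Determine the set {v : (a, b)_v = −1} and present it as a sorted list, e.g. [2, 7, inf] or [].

[2, 5, 11, inf]

Mod squares: a ≡ -6545, b ≡ -1785. Check v ∈ {∞, 2, 3, 5, 7, 11, 13, 17, 41}.
v=17: a=17^3·(≡10), b=17^1·(≡11) mod 17; (10|17)=-1, (11|17)=-1; (−1)^{3·1·8}·(-1)^1·(-1)^3 = +1.
v=13: a=13^-2·(≡5), b=13^2·(≡9) mod 13; (5|13)=-1, (9|13)=+1; (−1)^{-2·2·6}·(-1)^2·(+1)^-2 = +1.
v=5: a=5^5·(≡1), b=5^1·(≡3) mod 5; (1|5)=+1, (3|5)=-1; (−1)^{5·1·2}·(+1)^1·(-1)^5 = -1.
v=41: a=41^-2·(≡30), b=41^0·(≡26) mod 41; (30|41)=-1, (26|41)=-1; (−1)^{-2·0·20}·(-1)^0·(-1)^-2 = +1.
v=7: a=7^3·(≡6), b=7^1·(≡1) mod 7; (6|7)=-1, (1|7)=+1; (−1)^{3·1·3}·(-1)^1·(+1)^3 = +1.
v=2: v_2(a)=6, v_2(b)=-4; units ≡ 7, 7 (mod 8); ε·ε+αω+βω = 1·1+6·0+-4·0 ≡ 1  ⇒  (a,b)_2 = -1.
v=3: a=3^4·(≡1), b=3^-1·(≡2) mod 3; (1|3)=+1, (2|3)=-1; (−1)^{4·-1·1}·(+1)^-1·(-1)^4 = +1.
v=∞: -6545 < 0 and -1785 < 0  ⇒  (a,b)_∞ = -1.
v=11: a=11^1·(≡8), b=11^0·(≡10) mod 11; (8|11)=-1, (10|11)=-1; (−1)^{1·0·5}·(-1)^0·(-1)^1 = -1.
|Ram(-6545, -1785)| = 4, even; anisotropic at {2, 5, 11, ∞}.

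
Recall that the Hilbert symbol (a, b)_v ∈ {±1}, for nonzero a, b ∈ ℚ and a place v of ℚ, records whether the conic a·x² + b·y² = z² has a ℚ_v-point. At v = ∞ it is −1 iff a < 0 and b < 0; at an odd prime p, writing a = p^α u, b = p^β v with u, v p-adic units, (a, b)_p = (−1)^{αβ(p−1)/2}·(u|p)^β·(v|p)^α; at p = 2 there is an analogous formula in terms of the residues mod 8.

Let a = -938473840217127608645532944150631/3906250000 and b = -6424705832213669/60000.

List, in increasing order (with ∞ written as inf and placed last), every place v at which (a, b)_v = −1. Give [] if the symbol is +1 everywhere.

Mod squares: a ≡ -111, b ≡ -158286. Check v ∈ {∞, 2, 3, 5, 7, 11, 13, 17, 23, 29, 31, 37}.
v=13: a=13^6·(≡2), b=13^2·(≡7) mod 13; (2|13)=-1, (7|13)=-1; (−1)^{6·2·6}·(-1)^2·(-1)^6 = +1.
v=2: v_2(a)=-4, v_2(b)=-5; units ≡ 1, 1 (mod 8); ε·ε+αω+βω = 0·0+-4·0+-5·0 ≡ 0  ⇒  (a,b)_2 = +1.
v=23: a=23^2·(≡3), b=23^1·(≡9) mod 23; (3|23)=+1, (9|23)=+1; (−1)^{2·1·11}·(+1)^1·(+1)^2 = +1.
v=17: a=17^2·(≡8), b=17^2·(≡4) mod 17; (8|17)=+1, (4|17)=+1; (−1)^{2·2·8}·(+1)^2·(+1)^2 = +1.
v=7: a=7^0·(≡2), b=7^2·(≡5) mod 7; (2|7)=+1, (5|7)=-1; (−1)^{0·2·3}·(+1)^2·(-1)^0 = +1.
v=31: a=31^2·(≡26), b=31^1·(≡14) mod 31; (26|31)=-1, (14|31)=+1; (−1)^{2·1·15}·(-1)^1·(+1)^2 = -1.
v=11: a=11^4·(≡10), b=11^2·(≡4) mod 11; (10|11)=-1, (4|11)=+1; (−1)^{4·2·5}·(-1)^2·(+1)^4 = +1.
v=3: a=3^1·(≡2), b=3^-1·(≡2) mod 3; (2|3)=-1, (2|3)=-1; (−1)^{1·-1·1}·(-1)^-1·(-1)^1 = -1.
v=37: a=37^3·(≡11), b=37^1·(≡15) mod 37; (11|37)=+1, (15|37)=-1; (−1)^{3·1·18}·(+1)^1·(-1)^3 = -1.
v=29: a=29^6·(≡20), b=29^2·(≡24) mod 29; (20|29)=+1, (24|29)=+1; (−1)^{6·2·14}·(+1)^2·(+1)^6 = +1.
v=∞: -111 < 0 and -158286 < 0  ⇒  (a,b)_∞ = -1.
v=5: a=5^-12·(≡4), b=5^-4·(≡1) mod 5; (4|5)=+1, (1|5)=+1; (−1)^{-12·-4·2}·(+1)^-4·(+1)^-12 = +1.
Ram(-111, -158286) = {3, 31, 37, ∞}; no ℚ_3-point on the conic.

[3, 31, 37, inf]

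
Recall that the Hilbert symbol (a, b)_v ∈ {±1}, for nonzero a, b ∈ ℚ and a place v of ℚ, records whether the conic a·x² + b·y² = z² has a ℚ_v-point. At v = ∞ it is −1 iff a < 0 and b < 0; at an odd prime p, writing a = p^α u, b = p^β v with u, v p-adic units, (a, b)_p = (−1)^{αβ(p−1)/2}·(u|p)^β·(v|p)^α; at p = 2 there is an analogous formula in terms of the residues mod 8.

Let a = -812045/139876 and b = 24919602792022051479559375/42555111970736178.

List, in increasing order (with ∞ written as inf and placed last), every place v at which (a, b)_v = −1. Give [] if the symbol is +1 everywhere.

Mod squares: a ≡ -5, b ≡ 700910. Check v ∈ {∞, 2, 3, 5, 7, 11, 13, 17, 19, 29, 31, 41}.
v=3: a=3^0·(≡1), b=3^-10·(≡2) mod 3; (1|3)=+1, (2|3)=-1; (−1)^{0·-10·1}·(+1)^-10·(-1)^0 = +1.
v=31: a=31^2·(≡29), b=31^5·(≡11) mod 31; (29|31)=-1, (11|31)=-1; (−1)^{2·5·15}·(-1)^5·(-1)^2 = -1.
v=11: a=11^-2·(≡8), b=11^-8·(≡4) mod 11; (8|11)=-1, (4|11)=+1; (−1)^{-2·-8·5}·(-1)^-8·(+1)^-2 = +1.
v=7: a=7^0·(≡2), b=7^5·(≡2) mod 7; (2|7)=+1, (2|7)=+1; (−1)^{0·5·3}·(+1)^5·(+1)^0 = +1.
v=29: a=29^0·(≡24), b=29^2·(≡5) mod 29; (24|29)=+1, (5|29)=+1; (−1)^{0·2·14}·(+1)^2·(+1)^0 = +1.
v=13: a=13^2·(≡2), b=13^2·(≡7) mod 13; (2|13)=-1, (7|13)=-1; (−1)^{2·2·6}·(-1)^2·(-1)^2 = +1.
v=41: a=41^0·(≡23), b=41^-2·(≡35) mod 41; (23|41)=+1, (35|41)=-1; (−1)^{0·-2·20}·(+1)^-2·(-1)^0 = +1.
v=19: a=19^0·(≡2), b=19^3·(≡16) mod 19; (2|19)=-1, (16|19)=+1; (−1)^{0·3·9}·(-1)^3·(+1)^0 = -1.
v=2: v_2(a)=-2, v_2(b)=-1; units ≡ 3, 7 (mod 8); ε·ε+αω+βω = 1·1+-2·0+-1·1 ≡ 0  ⇒  (a,b)_2 = +1.
v=5: a=5^1·(≡1), b=5^5·(≡3) mod 5; (1|5)=+1, (3|5)=-1; (−1)^{1·5·2}·(+1)^5·(-1)^1 = -1.
v=17: a=17^-2·(≡12), b=17^1·(≡10) mod 17; (12|17)=-1, (10|17)=-1; (−1)^{-2·1·8}·(-1)^1·(-1)^-2 = -1.
v=∞: -5 < 0 and 700910 > 0  ⇒  (a,b)_∞ = +1.
|Ram(-5, 700910)| = 4, even; anisotropic at {5, 17, 19, 31}.

[5, 17, 19, 31]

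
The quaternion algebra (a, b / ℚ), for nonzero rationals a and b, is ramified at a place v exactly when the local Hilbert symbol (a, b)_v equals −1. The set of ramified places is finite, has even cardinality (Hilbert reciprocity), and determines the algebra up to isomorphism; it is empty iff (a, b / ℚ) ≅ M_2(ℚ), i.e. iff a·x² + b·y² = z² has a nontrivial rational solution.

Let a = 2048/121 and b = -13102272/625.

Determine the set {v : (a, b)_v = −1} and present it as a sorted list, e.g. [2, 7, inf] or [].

(a, b) ≡ (2, -43) mod (ℚ^×)²; places V = {2, 3, 5, 11, 23, 43, ∞}.
(a,b)_11: α=-2, u≡2; β=0, v≡9 (mod 11); (2|11)=-1, (9|11)=+1; sign (−1)^0·-1^0·+1^-2 = +1.
(a,b)_5: α=0, u≡3; β=-4, v≡3 (mod 5); (3|5)=-1, (3|5)=-1; sign (−1)^0·-1^-4·-1^0 = +1.
(a,b)_23: α=0, u≡4; β=2, v≡18 (mod 23); (4|23)=+1, (18|23)=+1; sign (−1)^0·+1^2·+1^0 = +1.
(a,b)_∞: sgn(2)=+, sgn(-43)=−, so +1.
(a,b)_2: α=11, β=6; u≡1, v≡5 (mod 8); ε(u)ε(v)=0·0, αω(v)=11·1, βω(u)=6·0; sum ≡ 1  ⇒  -1.
(a,b)_43: α=0, u≡2; β=1, v≡39 (mod 43); (2|43)=-1, (39|43)=-1; sign (−1)^0·-1^1·-1^0 = -1.
(a,b)_3: α=0, u≡2; β=2, v≡2 (mod 3); (2|3)=-1, (2|3)=-1; sign (−1)^0·-1^2·-1^0 = +1.
|Ram(2, -43)| = 2, even; anisotropic at {2, 43}.

[2, 43]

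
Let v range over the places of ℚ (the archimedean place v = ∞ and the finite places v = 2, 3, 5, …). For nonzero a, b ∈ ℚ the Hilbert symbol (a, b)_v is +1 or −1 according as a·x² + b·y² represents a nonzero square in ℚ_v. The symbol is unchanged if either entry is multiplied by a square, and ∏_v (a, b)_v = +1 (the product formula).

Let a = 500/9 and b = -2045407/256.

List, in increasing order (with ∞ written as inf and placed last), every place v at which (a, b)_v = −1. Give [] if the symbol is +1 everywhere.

Mod squares: a ≡ 5, b ≡ -247. Check v ∈ {∞, 2, 3, 5, 7, 13, 19}.
v=13: a=13^0·(≡5), b=13^3·(≡2) mod 13; (5|13)=-1, (2|13)=-1; (−1)^{0·3·6}·(-1)^3·(-1)^0 = -1.
v=2: v_2(a)=2, v_2(b)=-8; units ≡ 5, 1 (mod 8); ε·ε+αω+βω = 0·0+2·0+-8·1 ≡ 0  ⇒  (a,b)_2 = +1.
v=∞: 5 > 0 and -247 < 0  ⇒  (a,b)_∞ = +1.
v=19: a=19^0·(≡7), b=19^1·(≡17) mod 19; (7|19)=+1, (17|19)=+1; (−1)^{0·1·9}·(+1)^1·(+1)^0 = +1.
v=7: a=7^0·(≡5), b=7^2·(≡3) mod 7; (5|7)=-1, (3|7)=-1; (−1)^{0·2·3}·(-1)^2·(-1)^0 = +1.
v=3: a=3^-2·(≡2), b=3^0·(≡2) mod 3; (2|3)=-1, (2|3)=-1; (−1)^{-2·0·1}·(-1)^0·(-1)^-2 = +1.
v=5: a=5^3·(≡1), b=5^0·(≡3) mod 5; (1|5)=+1, (3|5)=-1; (−1)^{3·0·2}·(+1)^0·(-1)^3 = -1.
Ram(5, -247) = {5, 13}; no ℚ_5-point on the conic.

[5, 13]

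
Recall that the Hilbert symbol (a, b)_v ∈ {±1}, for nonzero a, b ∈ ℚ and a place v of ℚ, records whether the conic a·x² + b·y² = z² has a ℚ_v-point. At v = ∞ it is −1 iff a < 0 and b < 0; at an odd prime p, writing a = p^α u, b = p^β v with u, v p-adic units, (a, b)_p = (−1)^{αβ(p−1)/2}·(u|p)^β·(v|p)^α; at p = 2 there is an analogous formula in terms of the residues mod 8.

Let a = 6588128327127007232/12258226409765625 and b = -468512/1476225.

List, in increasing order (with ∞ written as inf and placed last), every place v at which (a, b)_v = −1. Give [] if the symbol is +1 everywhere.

(a, b) ≡ (38, -2) mod (ℚ^×)²; places V = {2, 3, 5, 11, 13, 19, 47, ∞}.
(a,b)_2: α=19, β=5; u≡3, v≡7 (mod 8); ε(u)ε(v)=1·1, αω(v)=19·0, βω(u)=5·1; sum ≡ 0  ⇒  +1.
(a,b)_47: α=2, u≡31; β=0, v≡39 (mod 47); (31|47)=-1, (39|47)=-1; sign (−1)^0·-1^0·-1^2 = +1.
(a,b)_3: α=-22, u≡2; β=-10, v≡1 (mod 3); (2|3)=-1, (1|3)=+1; sign (−1)^0·-1^-10·+1^-22 = +1.
(a,b)_∞: sgn(38)=+, sgn(-2)=−, so +1.
(a,b)_13: α=2, u≡9; β=0, v≡6 (mod 13); (9|13)=+1, (6|13)=-1; sign (−1)^0·+1^0·-1^2 = +1.
(a,b)_19: α=1, u≡18; β=0, v≡9 (mod 19); (18|19)=-1, (9|19)=+1; sign (−1)^0·-1^0·+1^1 = +1.
(a,b)_5: α=-8, u≡3; β=-2, v≡2 (mod 5); (3|5)=-1, (2|5)=-1; sign (−1)^0·-1^-2·-1^-8 = +1.
(a,b)_11: α=6, u≡4; β=4, v≡4 (mod 11); (4|11)=+1, (4|11)=+1; sign (−1)^0·+1^4·+1^6 = +1.
Ram(a, b) = ∅: the form 38·x² + -2·y² − z² is isotropic over every ℚ_v, so by Hasse–Minkowski it is isotropic over ℚ.

[]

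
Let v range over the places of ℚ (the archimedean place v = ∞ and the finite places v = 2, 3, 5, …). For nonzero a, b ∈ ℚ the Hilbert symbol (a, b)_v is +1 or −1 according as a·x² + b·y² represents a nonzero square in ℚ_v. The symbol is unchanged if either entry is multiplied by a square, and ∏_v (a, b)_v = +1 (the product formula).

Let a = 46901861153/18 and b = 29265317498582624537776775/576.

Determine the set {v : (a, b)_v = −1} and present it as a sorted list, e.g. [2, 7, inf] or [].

[37, 41]

Mod squares: a ≡ 324580354, b ≡ 1271. Check v ∈ {∞, 2, 3, 5, 7, 11, 17, 29, 31, 37, 41}.
v=2: v_2(a)=-1, v_2(b)=-6; units ≡ 1, 7 (mod 8); ε·ε+αω+βω = 0·1+-1·0+-6·0 ≡ 0  ⇒  (a,b)_2 = +1.
v=37: a=37^1·(≡7), b=37^2·(≡19) mod 37; (7|37)=+1, (19|37)=-1; (−1)^{1·2·18}·(+1)^2·(-1)^1 = -1.
v=11: a=11^0·(≡10), b=11^2·(≡2) mod 11; (10|11)=-1, (2|11)=-1; (−1)^{0·2·5}·(-1)^2·(-1)^0 = +1.
v=41: a=41^1·(≡22), b=41^3·(≡23) mod 41; (22|41)=-1, (23|41)=+1; (−1)^{1·3·20}·(-1)^3·(+1)^1 = -1.
v=5: a=5^0·(≡1), b=5^2·(≡1) mod 5; (1|5)=+1, (1|5)=+1; (−1)^{0·2·2}·(+1)^2·(+1)^0 = +1.
v=∞: 324580354 > 0 and 1271 > 0  ⇒  (a,b)_∞ = +1.
v=3: a=3^-2·(≡1), b=3^-2·(≡2) mod 3; (1|3)=+1, (2|3)=-1; (−1)^{-2·-2·1}·(+1)^-2·(-1)^-2 = +1.
v=31: a=31^1·(≡13), b=31^3·(≡10) mod 31; (13|31)=-1, (10|31)=+1; (−1)^{1·3·15}·(-1)^3·(+1)^1 = +1.
v=17: a=17^3·(≡12), b=17^4·(≡1) mod 17; (12|17)=-1, (1|17)=+1; (−1)^{3·4·8}·(-1)^4·(+1)^3 = +1.
v=7: a=7^1·(≡5), b=7^2·(≡1) mod 7; (5|7)=-1, (1|7)=+1; (−1)^{1·2·3}·(-1)^2·(+1)^1 = +1.
v=29: a=29^1·(≡26), b=29^2·(≡23) mod 29; (26|29)=-1, (23|29)=+1; (−1)^{1·2·14}·(-1)^2·(+1)^1 = +1.
|Ram(324580354, 1271)| = 2, even; anisotropic at {37, 41}.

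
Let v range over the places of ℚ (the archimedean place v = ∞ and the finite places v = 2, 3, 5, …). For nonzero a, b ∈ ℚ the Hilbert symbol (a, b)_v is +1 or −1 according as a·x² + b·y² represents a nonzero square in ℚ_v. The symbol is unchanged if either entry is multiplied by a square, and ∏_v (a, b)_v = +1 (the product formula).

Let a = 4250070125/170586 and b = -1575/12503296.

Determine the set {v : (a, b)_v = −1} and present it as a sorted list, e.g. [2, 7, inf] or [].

[5, 13]

(a, b) ≡ (130, -7) mod (ℚ^×)²; places V = {2, 3, 5, 7, 13, 17, ∞}.
(a,b)_∞: sgn(130)=+, sgn(-7)=−, so +1.
(a,b)_3: α=-8, u≡1; β=2, v≡2 (mod 3); (1|3)=+1, (2|3)=-1; sign (−1)^0·+1^2·-1^-8 = +1.
(a,b)_5: α=3, u≡1; β=2, v≡2 (mod 5); (1|5)=+1, (2|5)=-1; sign (−1)^0·+1^2·-1^3 = -1.
(a,b)_13: α=-1, u≡3; β=-2, v≡11 (mod 13); (3|13)=+1, (11|13)=-1; sign (−1)^0·+1^-2·-1^-1 = -1.
(a,b)_17: α=2, u≡11; β=-2, v≡11 (mod 17); (11|17)=-1, (11|17)=-1; sign (−1)^0·-1^-2·-1^2 = +1.
(a,b)_2: α=-1, β=-8; u≡1, v≡1 (mod 8); ε(u)ε(v)=0·0, αω(v)=-1·0, βω(u)=-8·0; sum ≡ 0  ⇒  +1.
(a,b)_7: α=6, u≡4; β=1, v≡6 (mod 7); (4|7)=+1, (6|7)=-1; sign (−1)^0·+1^1·-1^6 = +1.
(130, -7 / ℚ) ramifies at {5, 13}: a division algebra.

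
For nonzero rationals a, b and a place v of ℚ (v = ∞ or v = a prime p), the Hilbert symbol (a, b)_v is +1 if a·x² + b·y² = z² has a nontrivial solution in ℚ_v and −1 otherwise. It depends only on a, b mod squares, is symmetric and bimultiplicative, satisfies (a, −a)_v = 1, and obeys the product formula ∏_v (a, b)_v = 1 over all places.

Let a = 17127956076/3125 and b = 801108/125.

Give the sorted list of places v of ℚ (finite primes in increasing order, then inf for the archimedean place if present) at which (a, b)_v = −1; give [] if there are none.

Mod squares: a ≡ 255, b ≡ 385. Check v ∈ {∞, 2, 3, 5, 7, 11, 17}.
v=11: a=11^2·(≡10), b=11^1·(≡2) mod 11; (10|11)=-1, (2|11)=-1; (−1)^{2·1·5}·(-1)^1·(-1)^2 = -1.
v=7: a=7^4·(≡6), b=7^1·(≡6) mod 7; (6|7)=-1, (6|7)=-1; (−1)^{4·1·3}·(-1)^1·(-1)^4 = -1.
v=∞: 255 > 0 and 385 > 0  ⇒  (a,b)_∞ = +1.
v=5: a=5^-5·(≡1), b=5^-3·(≡3) mod 5; (1|5)=+1, (3|5)=-1; (−1)^{-5·-3·2}·(+1)^-3·(-1)^-5 = -1.
v=2: v_2(a)=2, v_2(b)=2; units ≡ 7, 1 (mod 8); ε·ε+αω+βω = 1·0+2·0+2·0 ≡ 0  ⇒  (a,b)_2 = +1.
v=17: a=17^3·(≡2), b=17^2·(≡3) mod 17; (2|17)=+1, (3|17)=-1; (−1)^{3·2·8}·(+1)^2·(-1)^3 = -1.
v=3: a=3^1·(≡1), b=3^2·(≡1) mod 3; (1|3)=+1, (1|3)=+1; (−1)^{1·2·1}·(+1)^2·(+1)^1 = +1.
|Ram(255, 385)| = 4, even; anisotropic at {5, 7, 11, 17}.

[5, 7, 11, 17]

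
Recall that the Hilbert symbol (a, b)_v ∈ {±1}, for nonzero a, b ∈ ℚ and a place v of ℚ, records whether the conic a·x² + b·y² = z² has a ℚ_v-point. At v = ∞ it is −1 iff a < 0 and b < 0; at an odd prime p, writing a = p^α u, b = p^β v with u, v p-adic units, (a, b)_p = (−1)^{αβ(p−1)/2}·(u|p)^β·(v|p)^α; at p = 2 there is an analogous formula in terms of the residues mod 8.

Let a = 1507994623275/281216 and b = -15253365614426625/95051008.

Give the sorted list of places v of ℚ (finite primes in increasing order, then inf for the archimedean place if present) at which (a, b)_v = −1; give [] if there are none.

[7, 13]

Mod squares: a ≡ 1326, b ≡ -23205. Check v ∈ {∞, 2, 3, 5, 7, 13, 17}.
v=∞: 1326 > 0 and -23205 < 0  ⇒  (a,b)_∞ = +1.
v=3: a=3^1·(≡1), b=3^1·(≡2) mod 3; (1|3)=+1, (2|3)=-1; (−1)^{1·1·1}·(+1)^1·(-1)^1 = +1.
v=7: a=7^2·(≡3), b=7^3·(≡6) mod 7; (3|7)=-1, (6|7)=-1; (−1)^{2·3·3}·(-1)^3·(-1)^2 = -1.
v=17: a=17^7·(≡10), b=17^9·(≡5) mod 17; (10|17)=-1, (5|17)=-1; (−1)^{7·9·8}·(-1)^9·(-1)^7 = +1.
v=2: v_2(a)=-7, v_2(b)=-8; units ≡ 7, 3 (mod 8); ε·ε+αω+βω = 1·1+-7·1+-8·0 ≡ 0  ⇒  (a,b)_2 = +1.
v=13: a=13^-3·(≡8), b=13^-5·(≡9) mod 13; (8|13)=-1, (9|13)=+1; (−1)^{-3·-5·6}·(-1)^-5·(+1)^-3 = -1.
v=5: a=5^2·(≡1), b=5^3·(≡4) mod 5; (1|5)=+1, (4|5)=+1; (−1)^{2·3·2}·(+1)^3·(+1)^2 = +1.
Ram(1326, -23205) = {7, 13}; no ℚ_7-point on the conic.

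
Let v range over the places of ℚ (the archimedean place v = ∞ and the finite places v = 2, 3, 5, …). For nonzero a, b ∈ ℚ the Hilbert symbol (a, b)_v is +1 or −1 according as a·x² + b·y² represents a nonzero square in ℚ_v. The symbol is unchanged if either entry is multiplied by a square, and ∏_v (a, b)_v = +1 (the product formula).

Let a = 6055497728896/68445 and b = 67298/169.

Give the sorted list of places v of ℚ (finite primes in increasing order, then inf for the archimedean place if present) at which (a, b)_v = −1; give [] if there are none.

[2, 5, 7, 11, 19, 23]

(a, b) ≡ (230, 67298) mod (ℚ^×)²; places V = {2, 3, 5, 7, 11, 13, 19, 23, 31, ∞}.
(a,b)_23: α=1, u≡7; β=1, v≡15 (mod 23); (7|23)=-1, (15|23)=-1; sign (−1)^1·-1^1·-1^1 = -1.
(a,b)_7: α=2, u≡6; β=1, v≡3 (mod 7); (6|7)=-1, (3|7)=-1; sign (−1)^0·-1^1·-1^2 = -1.
(a,b)_19: α=2, u≡12; β=1, v≡15 (mod 19); (12|19)=-1, (15|19)=-1; sign (−1)^0·-1^1·-1^2 = -1.
(a,b)_11: α=2, u≡2; β=1, v≡6 (mod 11); (2|11)=-1, (6|11)=-1; sign (−1)^0·-1^1·-1^2 = -1.
(a,b)_3: α=-4, u≡2; β=0, v≡2 (mod 3); (2|3)=-1, (2|3)=-1; sign (−1)^0·-1^0·-1^-4 = +1.
(a,b)_5: α=-1, u≡4; β=0, v≡2 (mod 5); (4|5)=+1, (2|5)=-1; sign (−1)^0·+1^0·-1^-1 = -1.
(a,b)_2: α=7, β=1; u≡3, v≡1 (mod 8); ε(u)ε(v)=1·0, αω(v)=7·0, βω(u)=1·1; sum ≡ 1  ⇒  -1.
(a,b)_∞: sgn(230)=+, sgn(67298)=+, so +1.
(a,b)_13: α=-2, u≡9; β=-2, v≡10 (mod 13); (9|13)=+1, (10|13)=+1; sign (−1)^0·+1^-2·+1^-2 = +1.
(a,b)_31: α=2, u≡12; β=0, v≡2 (mod 31); (12|31)=-1, (2|31)=+1; sign (−1)^0·-1^0·+1^2 = +1.
|Ram(230, 67298)| = 6, even; anisotropic at {2, 5, 7, 11, 19, 23}.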